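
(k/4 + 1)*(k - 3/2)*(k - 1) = k^3/4 + 3*k^2/8 - 17*k/8 + 3/2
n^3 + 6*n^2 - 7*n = n*(n - 1)*(n + 7)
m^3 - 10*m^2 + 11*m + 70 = (m - 7)*(m - 5)*(m + 2)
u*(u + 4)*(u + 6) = u^3 + 10*u^2 + 24*u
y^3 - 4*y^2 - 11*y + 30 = (y - 5)*(y - 2)*(y + 3)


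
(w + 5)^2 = w^2 + 10*w + 25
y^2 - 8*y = y*(y - 8)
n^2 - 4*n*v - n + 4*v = (n - 1)*(n - 4*v)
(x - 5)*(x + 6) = x^2 + x - 30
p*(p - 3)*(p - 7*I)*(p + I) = p^4 - 3*p^3 - 6*I*p^3 + 7*p^2 + 18*I*p^2 - 21*p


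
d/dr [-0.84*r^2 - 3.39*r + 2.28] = -1.68*r - 3.39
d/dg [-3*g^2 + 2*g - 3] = 2 - 6*g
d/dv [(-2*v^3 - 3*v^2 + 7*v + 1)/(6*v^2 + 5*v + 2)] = (-12*v^4 - 20*v^3 - 69*v^2 - 24*v + 9)/(36*v^4 + 60*v^3 + 49*v^2 + 20*v + 4)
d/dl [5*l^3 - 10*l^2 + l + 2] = 15*l^2 - 20*l + 1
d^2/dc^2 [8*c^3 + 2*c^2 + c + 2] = 48*c + 4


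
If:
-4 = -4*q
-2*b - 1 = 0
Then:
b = -1/2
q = 1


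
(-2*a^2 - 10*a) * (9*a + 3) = -18*a^3 - 96*a^2 - 30*a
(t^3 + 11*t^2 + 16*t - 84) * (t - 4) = t^4 + 7*t^3 - 28*t^2 - 148*t + 336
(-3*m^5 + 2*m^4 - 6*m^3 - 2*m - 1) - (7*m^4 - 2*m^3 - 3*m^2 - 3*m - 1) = -3*m^5 - 5*m^4 - 4*m^3 + 3*m^2 + m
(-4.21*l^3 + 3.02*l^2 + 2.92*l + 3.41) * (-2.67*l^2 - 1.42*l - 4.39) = 11.2407*l^5 - 2.0852*l^4 + 6.3971*l^3 - 26.5089*l^2 - 17.661*l - 14.9699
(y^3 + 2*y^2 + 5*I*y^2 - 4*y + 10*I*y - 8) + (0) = y^3 + 2*y^2 + 5*I*y^2 - 4*y + 10*I*y - 8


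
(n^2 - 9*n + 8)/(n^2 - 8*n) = (n - 1)/n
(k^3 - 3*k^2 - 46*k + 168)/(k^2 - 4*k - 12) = (k^2 + 3*k - 28)/(k + 2)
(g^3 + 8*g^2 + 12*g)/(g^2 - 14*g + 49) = g*(g^2 + 8*g + 12)/(g^2 - 14*g + 49)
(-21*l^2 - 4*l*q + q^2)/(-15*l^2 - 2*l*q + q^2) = (-7*l + q)/(-5*l + q)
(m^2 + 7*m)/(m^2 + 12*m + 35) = m/(m + 5)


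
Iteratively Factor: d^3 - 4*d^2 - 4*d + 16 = (d - 4)*(d^2 - 4) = (d - 4)*(d - 2)*(d + 2)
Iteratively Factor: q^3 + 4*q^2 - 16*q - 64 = (q - 4)*(q^2 + 8*q + 16) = (q - 4)*(q + 4)*(q + 4)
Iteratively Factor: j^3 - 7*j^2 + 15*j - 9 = (j - 3)*(j^2 - 4*j + 3) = (j - 3)*(j - 1)*(j - 3)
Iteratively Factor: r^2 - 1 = (r - 1)*(r + 1)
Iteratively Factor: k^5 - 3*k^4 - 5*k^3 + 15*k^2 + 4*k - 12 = (k - 2)*(k^4 - k^3 - 7*k^2 + k + 6) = (k - 2)*(k + 1)*(k^3 - 2*k^2 - 5*k + 6) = (k - 2)*(k - 1)*(k + 1)*(k^2 - k - 6) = (k - 2)*(k - 1)*(k + 1)*(k + 2)*(k - 3)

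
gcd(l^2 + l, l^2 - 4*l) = l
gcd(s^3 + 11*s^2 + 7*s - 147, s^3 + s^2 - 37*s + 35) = s + 7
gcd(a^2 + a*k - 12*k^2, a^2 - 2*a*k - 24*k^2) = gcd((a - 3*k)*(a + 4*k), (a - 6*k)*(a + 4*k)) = a + 4*k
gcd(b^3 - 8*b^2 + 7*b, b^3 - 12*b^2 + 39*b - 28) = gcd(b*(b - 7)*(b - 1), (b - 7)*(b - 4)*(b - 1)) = b^2 - 8*b + 7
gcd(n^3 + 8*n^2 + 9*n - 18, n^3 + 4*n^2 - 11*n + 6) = n^2 + 5*n - 6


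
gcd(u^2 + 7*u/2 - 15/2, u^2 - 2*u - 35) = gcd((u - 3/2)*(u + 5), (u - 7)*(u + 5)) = u + 5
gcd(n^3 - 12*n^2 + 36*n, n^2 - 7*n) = n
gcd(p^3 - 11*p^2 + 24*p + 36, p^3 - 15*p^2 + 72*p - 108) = p^2 - 12*p + 36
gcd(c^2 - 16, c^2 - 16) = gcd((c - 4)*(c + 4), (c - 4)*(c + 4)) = c^2 - 16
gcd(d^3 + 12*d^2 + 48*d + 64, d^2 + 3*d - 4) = d + 4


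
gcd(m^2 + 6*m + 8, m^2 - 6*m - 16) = m + 2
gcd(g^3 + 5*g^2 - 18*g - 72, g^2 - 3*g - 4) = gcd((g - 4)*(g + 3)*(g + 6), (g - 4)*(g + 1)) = g - 4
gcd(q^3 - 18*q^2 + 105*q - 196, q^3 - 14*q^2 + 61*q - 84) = q^2 - 11*q + 28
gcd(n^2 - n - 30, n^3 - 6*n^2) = n - 6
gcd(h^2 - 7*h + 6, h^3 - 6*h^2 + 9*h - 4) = h - 1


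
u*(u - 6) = u^2 - 6*u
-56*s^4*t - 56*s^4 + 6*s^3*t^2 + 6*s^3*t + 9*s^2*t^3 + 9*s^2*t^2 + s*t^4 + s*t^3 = (-2*s + t)*(4*s + t)*(7*s + t)*(s*t + s)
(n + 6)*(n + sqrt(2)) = n^2 + sqrt(2)*n + 6*n + 6*sqrt(2)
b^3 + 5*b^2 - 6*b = b*(b - 1)*(b + 6)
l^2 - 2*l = l*(l - 2)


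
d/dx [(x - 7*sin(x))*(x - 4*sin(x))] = -11*x*cos(x) + 2*x - 11*sin(x) + 28*sin(2*x)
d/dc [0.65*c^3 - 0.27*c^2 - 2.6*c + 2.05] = 1.95*c^2 - 0.54*c - 2.6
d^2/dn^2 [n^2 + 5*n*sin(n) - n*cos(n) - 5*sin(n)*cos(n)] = -5*n*sin(n) + n*cos(n) + 2*sin(n) + 10*sin(2*n) + 10*cos(n) + 2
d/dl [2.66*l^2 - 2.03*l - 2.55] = 5.32*l - 2.03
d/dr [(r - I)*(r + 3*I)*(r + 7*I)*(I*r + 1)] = 4*I*r^3 - 24*r^2 - 4*I*r - 32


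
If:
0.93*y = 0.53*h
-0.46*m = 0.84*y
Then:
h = 1.75471698113208*y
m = -1.82608695652174*y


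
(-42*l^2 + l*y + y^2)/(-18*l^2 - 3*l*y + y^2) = (7*l + y)/(3*l + y)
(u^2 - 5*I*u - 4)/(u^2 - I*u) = (u - 4*I)/u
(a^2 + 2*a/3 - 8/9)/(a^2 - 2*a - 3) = (-9*a^2 - 6*a + 8)/(9*(-a^2 + 2*a + 3))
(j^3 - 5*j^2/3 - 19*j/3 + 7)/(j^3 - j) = (j^2 - 2*j/3 - 7)/(j*(j + 1))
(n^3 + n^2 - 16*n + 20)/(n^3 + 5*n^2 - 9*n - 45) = (n^2 - 4*n + 4)/(n^2 - 9)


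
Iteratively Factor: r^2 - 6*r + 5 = (r - 5)*(r - 1)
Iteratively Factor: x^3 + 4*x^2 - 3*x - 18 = (x + 3)*(x^2 + x - 6) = (x + 3)^2*(x - 2)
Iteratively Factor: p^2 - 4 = (p - 2)*(p + 2)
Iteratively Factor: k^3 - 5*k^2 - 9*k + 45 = (k + 3)*(k^2 - 8*k + 15) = (k - 5)*(k + 3)*(k - 3)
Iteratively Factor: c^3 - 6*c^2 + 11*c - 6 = (c - 3)*(c^2 - 3*c + 2) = (c - 3)*(c - 1)*(c - 2)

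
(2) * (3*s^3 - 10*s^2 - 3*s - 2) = 6*s^3 - 20*s^2 - 6*s - 4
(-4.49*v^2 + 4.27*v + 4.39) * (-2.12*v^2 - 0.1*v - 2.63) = 9.5188*v^4 - 8.6034*v^3 + 2.0749*v^2 - 11.6691*v - 11.5457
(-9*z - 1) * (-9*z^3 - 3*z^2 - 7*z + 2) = 81*z^4 + 36*z^3 + 66*z^2 - 11*z - 2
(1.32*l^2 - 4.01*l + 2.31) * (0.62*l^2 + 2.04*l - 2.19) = 0.8184*l^4 + 0.2066*l^3 - 9.639*l^2 + 13.4943*l - 5.0589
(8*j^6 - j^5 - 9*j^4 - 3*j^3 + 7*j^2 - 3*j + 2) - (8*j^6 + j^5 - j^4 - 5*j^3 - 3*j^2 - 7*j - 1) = -2*j^5 - 8*j^4 + 2*j^3 + 10*j^2 + 4*j + 3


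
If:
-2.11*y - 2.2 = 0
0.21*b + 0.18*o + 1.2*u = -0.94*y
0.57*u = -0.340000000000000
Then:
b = 8.07563933530509 - 0.857142857142857*o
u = -0.60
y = -1.04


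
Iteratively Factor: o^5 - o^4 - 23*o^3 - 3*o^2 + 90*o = (o - 5)*(o^4 + 4*o^3 - 3*o^2 - 18*o) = (o - 5)*(o + 3)*(o^3 + o^2 - 6*o) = o*(o - 5)*(o + 3)*(o^2 + o - 6) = o*(o - 5)*(o + 3)^2*(o - 2)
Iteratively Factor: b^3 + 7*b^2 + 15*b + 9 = (b + 3)*(b^2 + 4*b + 3) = (b + 3)^2*(b + 1)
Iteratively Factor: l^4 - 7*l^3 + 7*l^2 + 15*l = (l + 1)*(l^3 - 8*l^2 + 15*l) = l*(l + 1)*(l^2 - 8*l + 15) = l*(l - 3)*(l + 1)*(l - 5)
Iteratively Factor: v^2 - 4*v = (v)*(v - 4)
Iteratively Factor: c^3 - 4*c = (c + 2)*(c^2 - 2*c) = c*(c + 2)*(c - 2)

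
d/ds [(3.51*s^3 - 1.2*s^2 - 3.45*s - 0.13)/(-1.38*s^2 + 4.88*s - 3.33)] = (-4.8438*s^4 + 34.2576*s^3 - 45.6819*s^2 + 7.6332*s + 12.1229)/(1.9044*s^4 - 13.4688*s^3 + 33.0052*s^2 - 32.5008*s + 11.0889)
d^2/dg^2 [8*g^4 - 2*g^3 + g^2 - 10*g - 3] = 96*g^2 - 12*g + 2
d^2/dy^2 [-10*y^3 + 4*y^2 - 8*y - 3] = 8 - 60*y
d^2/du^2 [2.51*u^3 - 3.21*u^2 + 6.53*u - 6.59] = 15.06*u - 6.42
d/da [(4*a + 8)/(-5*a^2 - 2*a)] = 4*(5*a^2 + 20*a + 4)/(a^2*(25*a^2 + 20*a + 4))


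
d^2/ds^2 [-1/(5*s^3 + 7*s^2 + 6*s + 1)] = 2*((15*s + 7)*(5*s^3 + 7*s^2 + 6*s + 1) - (15*s^2 + 14*s + 6)^2)/(5*s^3 + 7*s^2 + 6*s + 1)^3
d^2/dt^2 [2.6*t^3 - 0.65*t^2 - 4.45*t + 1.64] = 15.6*t - 1.3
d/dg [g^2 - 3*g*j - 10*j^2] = 2*g - 3*j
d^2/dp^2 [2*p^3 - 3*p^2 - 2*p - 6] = 12*p - 6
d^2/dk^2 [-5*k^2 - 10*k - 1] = -10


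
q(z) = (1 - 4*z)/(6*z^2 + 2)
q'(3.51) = 0.04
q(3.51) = -0.17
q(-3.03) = 0.23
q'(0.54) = -0.53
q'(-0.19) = -0.99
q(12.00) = -0.05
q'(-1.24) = 0.35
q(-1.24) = 0.53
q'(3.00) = 0.05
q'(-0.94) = 0.46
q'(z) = -12*z*(1 - 4*z)/(6*z^2 + 2)^2 - 4/(6*z^2 + 2)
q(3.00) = -0.20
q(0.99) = -0.38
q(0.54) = -0.31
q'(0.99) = 0.06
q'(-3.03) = 0.08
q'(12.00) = 0.00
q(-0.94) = 0.65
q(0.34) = -0.13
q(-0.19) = 0.79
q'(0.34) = -1.28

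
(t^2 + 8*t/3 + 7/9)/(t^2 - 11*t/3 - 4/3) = (t + 7/3)/(t - 4)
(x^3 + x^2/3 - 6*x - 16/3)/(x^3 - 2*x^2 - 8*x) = (3*x^2 - 5*x - 8)/(3*x*(x - 4))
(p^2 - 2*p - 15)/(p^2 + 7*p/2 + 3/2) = 2*(p - 5)/(2*p + 1)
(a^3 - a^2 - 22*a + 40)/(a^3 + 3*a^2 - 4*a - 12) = (a^2 + a - 20)/(a^2 + 5*a + 6)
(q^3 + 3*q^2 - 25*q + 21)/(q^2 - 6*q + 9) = (q^2 + 6*q - 7)/(q - 3)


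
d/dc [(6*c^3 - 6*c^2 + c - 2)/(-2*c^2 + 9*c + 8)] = 2*(-6*c^4 + 54*c^3 + 46*c^2 - 52*c + 13)/(4*c^4 - 36*c^3 + 49*c^2 + 144*c + 64)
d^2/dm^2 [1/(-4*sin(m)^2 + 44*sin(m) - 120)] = (4*sin(m)^4 - 33*sin(m)^3 - 5*sin(m)^2 + 396*sin(m) - 182)/(4*(sin(m)^2 - 11*sin(m) + 30)^3)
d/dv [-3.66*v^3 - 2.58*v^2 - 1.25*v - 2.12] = -10.98*v^2 - 5.16*v - 1.25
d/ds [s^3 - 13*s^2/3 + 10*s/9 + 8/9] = 3*s^2 - 26*s/3 + 10/9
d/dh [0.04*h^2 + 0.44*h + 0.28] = 0.08*h + 0.44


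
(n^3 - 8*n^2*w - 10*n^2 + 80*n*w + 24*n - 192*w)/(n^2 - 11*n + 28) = (n^2 - 8*n*w - 6*n + 48*w)/(n - 7)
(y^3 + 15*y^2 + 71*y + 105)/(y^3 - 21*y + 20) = (y^2 + 10*y + 21)/(y^2 - 5*y + 4)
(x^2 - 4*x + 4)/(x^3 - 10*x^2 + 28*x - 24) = 1/(x - 6)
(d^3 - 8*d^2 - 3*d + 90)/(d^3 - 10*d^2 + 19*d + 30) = (d + 3)/(d + 1)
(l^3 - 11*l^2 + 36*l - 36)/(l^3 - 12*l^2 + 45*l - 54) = (l - 2)/(l - 3)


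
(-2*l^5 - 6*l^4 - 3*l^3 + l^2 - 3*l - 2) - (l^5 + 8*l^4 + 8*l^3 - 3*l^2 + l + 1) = -3*l^5 - 14*l^4 - 11*l^3 + 4*l^2 - 4*l - 3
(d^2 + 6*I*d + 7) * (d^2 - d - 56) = d^4 - d^3 + 6*I*d^3 - 49*d^2 - 6*I*d^2 - 7*d - 336*I*d - 392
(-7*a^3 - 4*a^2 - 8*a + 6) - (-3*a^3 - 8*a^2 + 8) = -4*a^3 + 4*a^2 - 8*a - 2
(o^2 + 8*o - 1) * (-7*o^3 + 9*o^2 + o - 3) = -7*o^5 - 47*o^4 + 80*o^3 - 4*o^2 - 25*o + 3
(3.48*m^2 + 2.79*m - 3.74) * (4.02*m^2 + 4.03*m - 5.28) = 13.9896*m^4 + 25.2402*m^3 - 22.1655*m^2 - 29.8034*m + 19.7472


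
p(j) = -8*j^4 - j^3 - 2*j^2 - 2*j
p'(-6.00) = 6826.00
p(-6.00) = -10212.00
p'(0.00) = -2.00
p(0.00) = 0.00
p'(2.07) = -306.97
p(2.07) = -168.46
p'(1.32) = -86.11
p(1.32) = -32.71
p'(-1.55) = 116.16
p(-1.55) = -44.16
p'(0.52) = -9.39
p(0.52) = -2.31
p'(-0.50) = 3.25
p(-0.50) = 0.12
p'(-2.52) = 501.13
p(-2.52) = -314.28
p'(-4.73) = 3336.16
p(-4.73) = -3933.84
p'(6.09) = -7365.35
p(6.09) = -11316.44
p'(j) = -32*j^3 - 3*j^2 - 4*j - 2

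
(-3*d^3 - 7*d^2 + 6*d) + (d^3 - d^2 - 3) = -2*d^3 - 8*d^2 + 6*d - 3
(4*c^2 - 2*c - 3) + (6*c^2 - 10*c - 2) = 10*c^2 - 12*c - 5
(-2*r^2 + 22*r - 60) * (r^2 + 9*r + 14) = -2*r^4 + 4*r^3 + 110*r^2 - 232*r - 840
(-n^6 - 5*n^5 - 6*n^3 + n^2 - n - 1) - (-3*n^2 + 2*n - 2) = -n^6 - 5*n^5 - 6*n^3 + 4*n^2 - 3*n + 1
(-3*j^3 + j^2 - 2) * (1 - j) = 3*j^4 - 4*j^3 + j^2 + 2*j - 2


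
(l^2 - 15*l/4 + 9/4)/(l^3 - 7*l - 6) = (l - 3/4)/(l^2 + 3*l + 2)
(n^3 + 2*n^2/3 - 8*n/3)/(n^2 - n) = (3*n^2 + 2*n - 8)/(3*(n - 1))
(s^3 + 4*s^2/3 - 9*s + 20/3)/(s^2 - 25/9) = 3*(s^2 + 3*s - 4)/(3*s + 5)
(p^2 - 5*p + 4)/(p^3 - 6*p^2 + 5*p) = (p - 4)/(p*(p - 5))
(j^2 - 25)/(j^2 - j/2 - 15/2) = 2*(25 - j^2)/(-2*j^2 + j + 15)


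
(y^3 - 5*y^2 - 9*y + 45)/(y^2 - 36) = (y^3 - 5*y^2 - 9*y + 45)/(y^2 - 36)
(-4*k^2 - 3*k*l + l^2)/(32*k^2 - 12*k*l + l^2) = (-k - l)/(8*k - l)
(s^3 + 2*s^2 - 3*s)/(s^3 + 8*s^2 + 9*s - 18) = s/(s + 6)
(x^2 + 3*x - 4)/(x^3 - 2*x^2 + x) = (x + 4)/(x*(x - 1))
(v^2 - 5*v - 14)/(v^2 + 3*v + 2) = (v - 7)/(v + 1)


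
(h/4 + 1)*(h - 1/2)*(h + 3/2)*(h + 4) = h^4/4 + 9*h^3/4 + 93*h^2/16 + 5*h/2 - 3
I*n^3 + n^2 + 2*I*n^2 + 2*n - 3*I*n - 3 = (n + 3)*(n - I)*(I*n - I)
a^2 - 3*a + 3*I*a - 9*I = (a - 3)*(a + 3*I)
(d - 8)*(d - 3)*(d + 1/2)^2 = d^4 - 10*d^3 + 53*d^2/4 + 85*d/4 + 6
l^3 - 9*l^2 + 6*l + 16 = (l - 8)*(l - 2)*(l + 1)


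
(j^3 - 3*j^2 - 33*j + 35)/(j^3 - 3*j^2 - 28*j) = (j^2 + 4*j - 5)/(j*(j + 4))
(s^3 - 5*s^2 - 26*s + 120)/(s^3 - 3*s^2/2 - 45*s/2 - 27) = 2*(s^2 + s - 20)/(2*s^2 + 9*s + 9)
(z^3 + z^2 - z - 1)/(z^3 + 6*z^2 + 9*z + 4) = (z - 1)/(z + 4)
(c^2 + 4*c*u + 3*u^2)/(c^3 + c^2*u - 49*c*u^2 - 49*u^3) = (-c - 3*u)/(-c^2 + 49*u^2)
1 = 1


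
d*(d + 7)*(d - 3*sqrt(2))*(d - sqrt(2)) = d^4 - 4*sqrt(2)*d^3 + 7*d^3 - 28*sqrt(2)*d^2 + 6*d^2 + 42*d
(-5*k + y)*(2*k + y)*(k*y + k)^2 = -10*k^4*y^2 - 20*k^4*y - 10*k^4 - 3*k^3*y^3 - 6*k^3*y^2 - 3*k^3*y + k^2*y^4 + 2*k^2*y^3 + k^2*y^2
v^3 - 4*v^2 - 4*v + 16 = (v - 4)*(v - 2)*(v + 2)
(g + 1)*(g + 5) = g^2 + 6*g + 5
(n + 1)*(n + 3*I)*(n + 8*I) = n^3 + n^2 + 11*I*n^2 - 24*n + 11*I*n - 24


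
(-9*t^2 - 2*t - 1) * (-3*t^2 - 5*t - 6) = 27*t^4 + 51*t^3 + 67*t^2 + 17*t + 6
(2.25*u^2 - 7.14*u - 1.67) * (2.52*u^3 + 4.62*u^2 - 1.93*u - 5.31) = 5.67*u^5 - 7.5978*u^4 - 41.5377*u^3 - 5.8827*u^2 + 41.1365*u + 8.8677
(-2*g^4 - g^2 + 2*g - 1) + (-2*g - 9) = -2*g^4 - g^2 - 10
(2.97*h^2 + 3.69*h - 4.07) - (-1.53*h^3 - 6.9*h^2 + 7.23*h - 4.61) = 1.53*h^3 + 9.87*h^2 - 3.54*h + 0.54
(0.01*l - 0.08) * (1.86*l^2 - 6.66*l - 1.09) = 0.0186*l^3 - 0.2154*l^2 + 0.5219*l + 0.0872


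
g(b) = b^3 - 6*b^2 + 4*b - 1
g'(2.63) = -6.81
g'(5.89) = 37.40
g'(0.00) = 4.00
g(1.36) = -4.14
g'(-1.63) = 31.53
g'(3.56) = -0.70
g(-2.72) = -76.39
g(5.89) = 18.74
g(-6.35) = -524.38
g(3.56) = -17.68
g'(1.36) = -6.77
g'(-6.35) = 201.17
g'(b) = 3*b^2 - 12*b + 4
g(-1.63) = -27.79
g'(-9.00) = 355.00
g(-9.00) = -1252.00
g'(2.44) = -7.42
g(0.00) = -1.00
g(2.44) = -12.43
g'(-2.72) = 58.84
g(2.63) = -13.79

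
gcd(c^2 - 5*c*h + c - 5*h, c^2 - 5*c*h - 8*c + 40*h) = c - 5*h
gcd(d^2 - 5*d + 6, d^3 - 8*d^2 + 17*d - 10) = d - 2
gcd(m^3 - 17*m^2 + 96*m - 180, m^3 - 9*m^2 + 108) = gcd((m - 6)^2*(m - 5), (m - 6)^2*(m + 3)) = m^2 - 12*m + 36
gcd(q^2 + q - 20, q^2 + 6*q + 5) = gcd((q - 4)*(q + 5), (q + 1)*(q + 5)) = q + 5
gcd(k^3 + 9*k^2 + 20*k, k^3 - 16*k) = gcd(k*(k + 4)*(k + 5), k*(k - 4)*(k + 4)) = k^2 + 4*k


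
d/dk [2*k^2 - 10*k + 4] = 4*k - 10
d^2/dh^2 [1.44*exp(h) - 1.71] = 1.44*exp(h)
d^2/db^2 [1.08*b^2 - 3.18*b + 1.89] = 2.16000000000000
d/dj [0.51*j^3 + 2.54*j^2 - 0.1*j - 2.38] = 1.53*j^2 + 5.08*j - 0.1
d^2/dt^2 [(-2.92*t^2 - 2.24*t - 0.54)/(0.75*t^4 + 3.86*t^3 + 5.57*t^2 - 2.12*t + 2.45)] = (-9.855*t^8 - 65.8404*t^7 - 172.448864*t^6 - 359.008824*t^5 - 462.08466*t^4 + 41.9814880000001*t^3 + 431.190732*t^2 + 252.308856*t - 48.439452)/(0.421875*t^12 + 6.51375*t^11 + 42.923475*t^10 + 150.685856*t^9 + 286.088316*t^8 + 253.925586*t^7 + 80.3598590000001*t^6 + 147.406728*t^5 + 196.347024*t^4 - 113.602658*t^3 + 133.335615*t^2 - 38.1759*t + 14.706125)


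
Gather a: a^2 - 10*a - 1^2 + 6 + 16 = a^2 - 10*a + 21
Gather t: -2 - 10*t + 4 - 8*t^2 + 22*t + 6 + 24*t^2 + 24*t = 16*t^2 + 36*t + 8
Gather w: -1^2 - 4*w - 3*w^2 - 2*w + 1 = -3*w^2 - 6*w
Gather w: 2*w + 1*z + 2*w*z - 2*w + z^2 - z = 2*w*z + z^2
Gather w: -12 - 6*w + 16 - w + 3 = 7 - 7*w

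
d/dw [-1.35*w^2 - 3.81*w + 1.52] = -2.7*w - 3.81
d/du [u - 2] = 1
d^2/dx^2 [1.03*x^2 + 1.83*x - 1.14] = 2.06000000000000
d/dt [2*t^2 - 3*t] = 4*t - 3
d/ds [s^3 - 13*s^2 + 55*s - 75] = 3*s^2 - 26*s + 55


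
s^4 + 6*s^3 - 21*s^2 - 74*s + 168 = (s - 3)*(s - 2)*(s + 4)*(s + 7)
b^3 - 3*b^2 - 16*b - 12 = (b - 6)*(b + 1)*(b + 2)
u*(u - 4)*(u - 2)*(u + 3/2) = u^4 - 9*u^3/2 - u^2 + 12*u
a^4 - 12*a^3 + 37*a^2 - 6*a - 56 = (a - 7)*(a - 4)*(a - 2)*(a + 1)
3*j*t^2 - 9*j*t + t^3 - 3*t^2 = t*(3*j + t)*(t - 3)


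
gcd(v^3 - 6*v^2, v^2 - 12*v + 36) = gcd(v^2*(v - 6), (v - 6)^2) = v - 6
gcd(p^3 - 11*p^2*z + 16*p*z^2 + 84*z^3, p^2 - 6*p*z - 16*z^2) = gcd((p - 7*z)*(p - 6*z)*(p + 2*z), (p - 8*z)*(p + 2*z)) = p + 2*z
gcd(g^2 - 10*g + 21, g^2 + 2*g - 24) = 1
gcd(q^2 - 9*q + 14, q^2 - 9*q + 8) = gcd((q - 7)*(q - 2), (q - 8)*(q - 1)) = 1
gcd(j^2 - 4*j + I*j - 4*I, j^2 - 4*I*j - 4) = 1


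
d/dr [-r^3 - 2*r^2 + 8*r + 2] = -3*r^2 - 4*r + 8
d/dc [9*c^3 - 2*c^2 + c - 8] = 27*c^2 - 4*c + 1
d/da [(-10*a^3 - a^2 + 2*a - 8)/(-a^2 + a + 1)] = (10*a^4 - 20*a^3 - 29*a^2 - 18*a + 10)/(a^4 - 2*a^3 - a^2 + 2*a + 1)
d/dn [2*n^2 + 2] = 4*n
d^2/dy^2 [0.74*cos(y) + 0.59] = -0.74*cos(y)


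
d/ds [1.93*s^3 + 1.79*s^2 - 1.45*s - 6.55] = 5.79*s^2 + 3.58*s - 1.45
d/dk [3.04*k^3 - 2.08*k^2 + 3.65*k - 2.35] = 9.12*k^2 - 4.16*k + 3.65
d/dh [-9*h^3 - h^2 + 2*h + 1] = -27*h^2 - 2*h + 2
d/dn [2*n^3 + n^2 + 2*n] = 6*n^2 + 2*n + 2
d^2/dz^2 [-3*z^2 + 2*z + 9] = -6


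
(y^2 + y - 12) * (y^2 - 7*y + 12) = y^4 - 6*y^3 - 7*y^2 + 96*y - 144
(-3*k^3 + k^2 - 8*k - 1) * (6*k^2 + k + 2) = -18*k^5 + 3*k^4 - 53*k^3 - 12*k^2 - 17*k - 2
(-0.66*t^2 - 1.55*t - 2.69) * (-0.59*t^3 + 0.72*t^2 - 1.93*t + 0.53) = 0.3894*t^5 + 0.4393*t^4 + 1.7449*t^3 + 0.7049*t^2 + 4.3702*t - 1.4257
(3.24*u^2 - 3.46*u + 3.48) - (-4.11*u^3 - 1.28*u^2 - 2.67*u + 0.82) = 4.11*u^3 + 4.52*u^2 - 0.79*u + 2.66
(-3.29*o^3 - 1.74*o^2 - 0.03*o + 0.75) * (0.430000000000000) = -1.4147*o^3 - 0.7482*o^2 - 0.0129*o + 0.3225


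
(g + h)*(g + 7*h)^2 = g^3 + 15*g^2*h + 63*g*h^2 + 49*h^3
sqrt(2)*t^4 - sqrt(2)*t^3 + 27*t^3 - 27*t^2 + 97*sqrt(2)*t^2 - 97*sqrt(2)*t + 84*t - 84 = (t - 1)*(t + 6*sqrt(2))*(t + 7*sqrt(2))*(sqrt(2)*t + 1)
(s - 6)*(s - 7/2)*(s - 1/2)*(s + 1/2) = s^4 - 19*s^3/2 + 83*s^2/4 + 19*s/8 - 21/4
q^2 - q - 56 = (q - 8)*(q + 7)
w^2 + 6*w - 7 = (w - 1)*(w + 7)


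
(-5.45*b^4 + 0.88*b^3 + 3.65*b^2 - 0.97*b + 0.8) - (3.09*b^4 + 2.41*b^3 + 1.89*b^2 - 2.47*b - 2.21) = -8.54*b^4 - 1.53*b^3 + 1.76*b^2 + 1.5*b + 3.01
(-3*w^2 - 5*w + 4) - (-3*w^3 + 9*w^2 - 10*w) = 3*w^3 - 12*w^2 + 5*w + 4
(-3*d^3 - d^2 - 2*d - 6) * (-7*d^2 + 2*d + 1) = 21*d^5 + d^4 + 9*d^3 + 37*d^2 - 14*d - 6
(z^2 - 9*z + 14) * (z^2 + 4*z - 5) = z^4 - 5*z^3 - 27*z^2 + 101*z - 70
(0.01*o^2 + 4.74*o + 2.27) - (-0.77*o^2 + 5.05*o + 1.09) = 0.78*o^2 - 0.31*o + 1.18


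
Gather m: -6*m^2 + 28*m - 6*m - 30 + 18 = -6*m^2 + 22*m - 12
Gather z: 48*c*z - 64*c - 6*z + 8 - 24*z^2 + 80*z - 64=-64*c - 24*z^2 + z*(48*c + 74) - 56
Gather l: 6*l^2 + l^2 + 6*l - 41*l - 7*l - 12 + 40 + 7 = 7*l^2 - 42*l + 35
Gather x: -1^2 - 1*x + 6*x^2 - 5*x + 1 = 6*x^2 - 6*x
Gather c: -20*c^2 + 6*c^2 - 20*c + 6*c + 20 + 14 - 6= -14*c^2 - 14*c + 28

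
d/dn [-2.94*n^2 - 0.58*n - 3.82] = -5.88*n - 0.58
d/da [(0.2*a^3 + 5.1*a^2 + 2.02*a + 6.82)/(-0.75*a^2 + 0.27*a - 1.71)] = (-0.15*a^4 + 0.108*a^3 + 1.866*a^2 - 7.212*a - 5.2956)/(0.5625*a^4 - 0.405*a^3 + 2.6379*a^2 - 0.9234*a + 2.9241)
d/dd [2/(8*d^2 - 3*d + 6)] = 2*(3 - 16*d)/(8*d^2 - 3*d + 6)^2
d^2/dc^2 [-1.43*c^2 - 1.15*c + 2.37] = -2.86000000000000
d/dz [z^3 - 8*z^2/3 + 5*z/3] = 3*z^2 - 16*z/3 + 5/3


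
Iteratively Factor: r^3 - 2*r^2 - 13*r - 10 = (r + 1)*(r^2 - 3*r - 10) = (r + 1)*(r + 2)*(r - 5)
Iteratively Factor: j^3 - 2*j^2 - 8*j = (j - 4)*(j^2 + 2*j) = j*(j - 4)*(j + 2)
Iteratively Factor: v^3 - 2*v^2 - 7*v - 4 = (v + 1)*(v^2 - 3*v - 4) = (v - 4)*(v + 1)*(v + 1)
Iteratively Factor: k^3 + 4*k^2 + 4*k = (k)*(k^2 + 4*k + 4) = k*(k + 2)*(k + 2)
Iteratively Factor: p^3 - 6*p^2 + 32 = (p + 2)*(p^2 - 8*p + 16) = (p - 4)*(p + 2)*(p - 4)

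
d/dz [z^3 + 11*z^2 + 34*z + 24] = 3*z^2 + 22*z + 34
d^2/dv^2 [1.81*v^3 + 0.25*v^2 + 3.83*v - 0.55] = 10.86*v + 0.5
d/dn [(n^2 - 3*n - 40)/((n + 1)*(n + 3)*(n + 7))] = (-n^4 + 6*n^3 + 184*n^2 + 922*n + 1177)/(n^6 + 22*n^5 + 183*n^4 + 724*n^3 + 1423*n^2 + 1302*n + 441)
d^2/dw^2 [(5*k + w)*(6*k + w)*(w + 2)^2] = 60*k^2 + 66*k*w + 88*k + 12*w^2 + 24*w + 8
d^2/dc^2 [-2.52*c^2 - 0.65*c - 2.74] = -5.04000000000000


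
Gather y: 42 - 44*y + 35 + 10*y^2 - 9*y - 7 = 10*y^2 - 53*y + 70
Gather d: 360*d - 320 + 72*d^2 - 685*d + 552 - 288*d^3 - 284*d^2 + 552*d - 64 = -288*d^3 - 212*d^2 + 227*d + 168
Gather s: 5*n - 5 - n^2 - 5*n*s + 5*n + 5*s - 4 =-n^2 + 10*n + s*(5 - 5*n) - 9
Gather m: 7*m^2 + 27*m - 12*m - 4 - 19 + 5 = 7*m^2 + 15*m - 18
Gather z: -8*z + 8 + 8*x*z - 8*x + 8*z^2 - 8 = -8*x + 8*z^2 + z*(8*x - 8)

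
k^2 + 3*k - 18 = (k - 3)*(k + 6)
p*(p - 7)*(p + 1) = p^3 - 6*p^2 - 7*p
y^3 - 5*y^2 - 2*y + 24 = (y - 4)*(y - 3)*(y + 2)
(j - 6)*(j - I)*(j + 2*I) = j^3 - 6*j^2 + I*j^2 + 2*j - 6*I*j - 12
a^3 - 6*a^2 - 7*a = a*(a - 7)*(a + 1)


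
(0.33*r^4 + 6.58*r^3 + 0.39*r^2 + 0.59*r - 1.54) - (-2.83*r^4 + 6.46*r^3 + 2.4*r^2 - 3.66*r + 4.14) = 3.16*r^4 + 0.12*r^3 - 2.01*r^2 + 4.25*r - 5.68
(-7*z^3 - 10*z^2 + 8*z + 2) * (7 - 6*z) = 42*z^4 + 11*z^3 - 118*z^2 + 44*z + 14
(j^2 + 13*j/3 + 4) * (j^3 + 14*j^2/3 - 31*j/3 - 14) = j^5 + 9*j^4 + 125*j^3/9 - 361*j^2/9 - 102*j - 56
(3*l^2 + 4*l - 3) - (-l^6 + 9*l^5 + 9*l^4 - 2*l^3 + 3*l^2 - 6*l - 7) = l^6 - 9*l^5 - 9*l^4 + 2*l^3 + 10*l + 4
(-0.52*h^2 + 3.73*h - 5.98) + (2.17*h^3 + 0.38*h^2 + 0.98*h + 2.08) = 2.17*h^3 - 0.14*h^2 + 4.71*h - 3.9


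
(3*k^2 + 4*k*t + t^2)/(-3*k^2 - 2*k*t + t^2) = (3*k + t)/(-3*k + t)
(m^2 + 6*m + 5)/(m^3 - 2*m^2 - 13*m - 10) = (m + 5)/(m^2 - 3*m - 10)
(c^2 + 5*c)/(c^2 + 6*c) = (c + 5)/(c + 6)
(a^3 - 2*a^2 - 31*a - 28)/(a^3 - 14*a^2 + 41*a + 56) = (a + 4)/(a - 8)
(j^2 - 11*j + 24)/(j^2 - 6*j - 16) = (j - 3)/(j + 2)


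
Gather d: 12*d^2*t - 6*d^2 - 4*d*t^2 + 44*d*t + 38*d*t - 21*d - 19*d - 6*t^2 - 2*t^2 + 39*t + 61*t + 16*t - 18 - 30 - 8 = d^2*(12*t - 6) + d*(-4*t^2 + 82*t - 40) - 8*t^2 + 116*t - 56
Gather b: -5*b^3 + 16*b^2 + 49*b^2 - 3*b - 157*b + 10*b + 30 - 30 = -5*b^3 + 65*b^2 - 150*b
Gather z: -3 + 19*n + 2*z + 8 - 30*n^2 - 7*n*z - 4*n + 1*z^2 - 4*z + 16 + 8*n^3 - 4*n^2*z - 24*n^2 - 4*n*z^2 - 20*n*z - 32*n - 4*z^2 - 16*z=8*n^3 - 54*n^2 - 17*n + z^2*(-4*n - 3) + z*(-4*n^2 - 27*n - 18) + 21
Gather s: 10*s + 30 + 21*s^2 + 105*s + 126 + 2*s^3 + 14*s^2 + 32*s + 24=2*s^3 + 35*s^2 + 147*s + 180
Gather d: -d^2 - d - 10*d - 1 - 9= -d^2 - 11*d - 10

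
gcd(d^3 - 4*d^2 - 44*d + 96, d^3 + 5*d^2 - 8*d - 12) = d^2 + 4*d - 12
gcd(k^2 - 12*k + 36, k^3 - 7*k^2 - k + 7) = 1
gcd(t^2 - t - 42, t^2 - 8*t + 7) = t - 7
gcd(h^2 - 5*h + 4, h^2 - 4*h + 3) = h - 1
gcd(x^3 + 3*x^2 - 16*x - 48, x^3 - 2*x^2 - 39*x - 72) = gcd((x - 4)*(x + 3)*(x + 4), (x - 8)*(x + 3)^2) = x + 3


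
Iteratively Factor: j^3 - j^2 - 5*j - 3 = (j + 1)*(j^2 - 2*j - 3) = (j + 1)^2*(j - 3)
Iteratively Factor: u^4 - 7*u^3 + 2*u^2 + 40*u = (u - 4)*(u^3 - 3*u^2 - 10*u) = (u - 5)*(u - 4)*(u^2 + 2*u) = u*(u - 5)*(u - 4)*(u + 2)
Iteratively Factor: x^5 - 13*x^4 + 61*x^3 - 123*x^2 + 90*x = (x - 2)*(x^4 - 11*x^3 + 39*x^2 - 45*x) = x*(x - 2)*(x^3 - 11*x^2 + 39*x - 45) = x*(x - 5)*(x - 2)*(x^2 - 6*x + 9) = x*(x - 5)*(x - 3)*(x - 2)*(x - 3)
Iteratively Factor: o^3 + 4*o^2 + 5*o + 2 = (o + 1)*(o^2 + 3*o + 2) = (o + 1)^2*(o + 2)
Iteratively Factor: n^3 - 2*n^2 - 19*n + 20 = (n - 5)*(n^2 + 3*n - 4) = (n - 5)*(n + 4)*(n - 1)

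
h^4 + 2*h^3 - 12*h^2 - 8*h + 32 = (h - 2)^2*(h + 2)*(h + 4)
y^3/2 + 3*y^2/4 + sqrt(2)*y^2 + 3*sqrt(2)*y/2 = y*(y/2 + sqrt(2))*(y + 3/2)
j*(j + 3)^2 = j^3 + 6*j^2 + 9*j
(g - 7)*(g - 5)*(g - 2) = g^3 - 14*g^2 + 59*g - 70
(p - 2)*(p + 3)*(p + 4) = p^3 + 5*p^2 - 2*p - 24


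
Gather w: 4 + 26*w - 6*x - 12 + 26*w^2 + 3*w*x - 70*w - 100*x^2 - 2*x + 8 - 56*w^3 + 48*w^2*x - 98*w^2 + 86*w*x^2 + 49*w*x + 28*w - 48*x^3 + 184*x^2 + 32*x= -56*w^3 + w^2*(48*x - 72) + w*(86*x^2 + 52*x - 16) - 48*x^3 + 84*x^2 + 24*x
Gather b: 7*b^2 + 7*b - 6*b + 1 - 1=7*b^2 + b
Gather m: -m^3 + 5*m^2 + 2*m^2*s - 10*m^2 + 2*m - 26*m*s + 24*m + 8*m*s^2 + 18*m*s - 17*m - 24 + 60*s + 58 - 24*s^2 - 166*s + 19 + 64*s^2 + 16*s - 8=-m^3 + m^2*(2*s - 5) + m*(8*s^2 - 8*s + 9) + 40*s^2 - 90*s + 45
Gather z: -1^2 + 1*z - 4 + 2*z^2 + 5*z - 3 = 2*z^2 + 6*z - 8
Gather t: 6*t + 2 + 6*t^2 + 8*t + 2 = 6*t^2 + 14*t + 4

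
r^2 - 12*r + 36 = (r - 6)^2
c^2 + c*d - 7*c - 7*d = (c - 7)*(c + d)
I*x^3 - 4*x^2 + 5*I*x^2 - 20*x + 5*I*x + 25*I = (x + 5)*(x + 5*I)*(I*x + 1)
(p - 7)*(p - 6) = p^2 - 13*p + 42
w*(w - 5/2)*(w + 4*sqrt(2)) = w^3 - 5*w^2/2 + 4*sqrt(2)*w^2 - 10*sqrt(2)*w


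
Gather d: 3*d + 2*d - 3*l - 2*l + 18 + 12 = 5*d - 5*l + 30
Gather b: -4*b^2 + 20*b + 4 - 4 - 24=-4*b^2 + 20*b - 24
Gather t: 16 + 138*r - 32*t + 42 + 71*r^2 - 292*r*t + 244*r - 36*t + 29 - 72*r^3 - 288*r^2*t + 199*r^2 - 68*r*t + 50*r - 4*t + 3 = -72*r^3 + 270*r^2 + 432*r + t*(-288*r^2 - 360*r - 72) + 90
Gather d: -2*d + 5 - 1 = 4 - 2*d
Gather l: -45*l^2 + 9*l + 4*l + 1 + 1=-45*l^2 + 13*l + 2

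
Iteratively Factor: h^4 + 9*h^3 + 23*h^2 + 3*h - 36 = (h + 4)*(h^3 + 5*h^2 + 3*h - 9) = (h + 3)*(h + 4)*(h^2 + 2*h - 3) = (h - 1)*(h + 3)*(h + 4)*(h + 3)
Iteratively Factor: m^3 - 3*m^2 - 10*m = (m - 5)*(m^2 + 2*m) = (m - 5)*(m + 2)*(m)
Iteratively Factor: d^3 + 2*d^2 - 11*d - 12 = (d - 3)*(d^2 + 5*d + 4) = (d - 3)*(d + 4)*(d + 1)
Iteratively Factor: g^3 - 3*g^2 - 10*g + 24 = (g + 3)*(g^2 - 6*g + 8) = (g - 4)*(g + 3)*(g - 2)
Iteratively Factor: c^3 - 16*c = (c + 4)*(c^2 - 4*c) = (c - 4)*(c + 4)*(c)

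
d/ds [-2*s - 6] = -2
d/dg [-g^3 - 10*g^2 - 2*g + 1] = -3*g^2 - 20*g - 2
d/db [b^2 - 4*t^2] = 2*b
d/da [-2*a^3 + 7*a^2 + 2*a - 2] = -6*a^2 + 14*a + 2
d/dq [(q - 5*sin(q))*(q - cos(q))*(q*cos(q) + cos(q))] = (q + 1)*(q - 5*sin(q))*(sin(q) + 1)*cos(q) - (q + 1)*(q - cos(q))*(5*cos(q) - 1)*cos(q) - (q - 5*sin(q))*(q - cos(q))*(q*sin(q) - sqrt(2)*cos(q + pi/4))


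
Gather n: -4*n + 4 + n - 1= 3 - 3*n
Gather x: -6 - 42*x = -42*x - 6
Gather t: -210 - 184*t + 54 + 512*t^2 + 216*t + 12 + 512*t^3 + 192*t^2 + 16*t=512*t^3 + 704*t^2 + 48*t - 144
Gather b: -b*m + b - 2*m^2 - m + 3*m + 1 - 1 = b*(1 - m) - 2*m^2 + 2*m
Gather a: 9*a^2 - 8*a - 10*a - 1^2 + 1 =9*a^2 - 18*a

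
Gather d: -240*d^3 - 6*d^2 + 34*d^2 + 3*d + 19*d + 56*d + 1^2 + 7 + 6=-240*d^3 + 28*d^2 + 78*d + 14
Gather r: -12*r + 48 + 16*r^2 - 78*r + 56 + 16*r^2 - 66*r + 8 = 32*r^2 - 156*r + 112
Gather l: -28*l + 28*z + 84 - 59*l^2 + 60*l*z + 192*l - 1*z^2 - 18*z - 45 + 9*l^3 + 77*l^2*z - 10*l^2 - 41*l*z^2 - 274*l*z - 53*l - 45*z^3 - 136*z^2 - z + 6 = 9*l^3 + l^2*(77*z - 69) + l*(-41*z^2 - 214*z + 111) - 45*z^3 - 137*z^2 + 9*z + 45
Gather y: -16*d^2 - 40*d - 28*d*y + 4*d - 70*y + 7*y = -16*d^2 - 36*d + y*(-28*d - 63)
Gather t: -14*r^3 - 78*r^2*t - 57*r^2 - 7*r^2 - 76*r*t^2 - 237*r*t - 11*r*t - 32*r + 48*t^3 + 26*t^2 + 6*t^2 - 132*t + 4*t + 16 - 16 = -14*r^3 - 64*r^2 - 32*r + 48*t^3 + t^2*(32 - 76*r) + t*(-78*r^2 - 248*r - 128)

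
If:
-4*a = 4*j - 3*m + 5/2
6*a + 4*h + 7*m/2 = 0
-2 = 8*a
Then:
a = -1/4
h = 3/8 - 7*m/8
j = 3*m/4 - 3/8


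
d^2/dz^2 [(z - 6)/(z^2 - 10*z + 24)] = 2/(z^3 - 12*z^2 + 48*z - 64)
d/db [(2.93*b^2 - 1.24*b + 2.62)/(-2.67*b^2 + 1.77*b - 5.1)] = (1.8753*b^2 - 15.8952*b + 1.6866)/(7.1289*b^4 - 9.4518*b^3 + 30.3669*b^2 - 18.054*b + 26.01)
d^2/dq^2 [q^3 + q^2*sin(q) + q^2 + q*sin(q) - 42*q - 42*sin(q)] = -q^2*sin(q) - q*sin(q) + 4*q*cos(q) + 6*q + 44*sin(q) + 2*cos(q) + 2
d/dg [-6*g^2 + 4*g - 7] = 4 - 12*g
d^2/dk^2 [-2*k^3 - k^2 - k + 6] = -12*k - 2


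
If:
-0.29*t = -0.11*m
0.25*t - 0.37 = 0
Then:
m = 3.90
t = 1.48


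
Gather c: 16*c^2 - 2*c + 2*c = 16*c^2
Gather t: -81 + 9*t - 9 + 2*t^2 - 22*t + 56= 2*t^2 - 13*t - 34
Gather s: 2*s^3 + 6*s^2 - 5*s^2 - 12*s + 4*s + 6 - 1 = 2*s^3 + s^2 - 8*s + 5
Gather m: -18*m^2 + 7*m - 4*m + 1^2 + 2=-18*m^2 + 3*m + 3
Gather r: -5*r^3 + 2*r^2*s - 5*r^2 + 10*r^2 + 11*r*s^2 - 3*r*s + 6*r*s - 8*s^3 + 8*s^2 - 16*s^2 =-5*r^3 + r^2*(2*s + 5) + r*(11*s^2 + 3*s) - 8*s^3 - 8*s^2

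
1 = 1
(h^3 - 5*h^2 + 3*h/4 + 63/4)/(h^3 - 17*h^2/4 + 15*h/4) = (4*h^2 - 8*h - 21)/(h*(4*h - 5))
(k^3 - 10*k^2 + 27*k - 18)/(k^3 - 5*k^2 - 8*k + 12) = (k - 3)/(k + 2)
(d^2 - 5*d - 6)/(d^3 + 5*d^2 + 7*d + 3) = (d - 6)/(d^2 + 4*d + 3)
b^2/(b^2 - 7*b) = b/(b - 7)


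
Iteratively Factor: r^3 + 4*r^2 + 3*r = (r)*(r^2 + 4*r + 3) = r*(r + 3)*(r + 1)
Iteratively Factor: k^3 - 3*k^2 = (k)*(k^2 - 3*k) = k^2*(k - 3)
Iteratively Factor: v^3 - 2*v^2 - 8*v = (v)*(v^2 - 2*v - 8) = v*(v - 4)*(v + 2)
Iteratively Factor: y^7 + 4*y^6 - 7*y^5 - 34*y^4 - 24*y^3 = (y + 2)*(y^6 + 2*y^5 - 11*y^4 - 12*y^3) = y*(y + 2)*(y^5 + 2*y^4 - 11*y^3 - 12*y^2) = y*(y + 1)*(y + 2)*(y^4 + y^3 - 12*y^2) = y^2*(y + 1)*(y + 2)*(y^3 + y^2 - 12*y) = y^2*(y + 1)*(y + 2)*(y + 4)*(y^2 - 3*y) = y^2*(y - 3)*(y + 1)*(y + 2)*(y + 4)*(y)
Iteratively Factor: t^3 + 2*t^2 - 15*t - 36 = (t + 3)*(t^2 - t - 12) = (t - 4)*(t + 3)*(t + 3)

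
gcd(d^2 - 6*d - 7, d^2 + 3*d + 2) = d + 1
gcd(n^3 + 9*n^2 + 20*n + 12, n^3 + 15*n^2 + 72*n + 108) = n + 6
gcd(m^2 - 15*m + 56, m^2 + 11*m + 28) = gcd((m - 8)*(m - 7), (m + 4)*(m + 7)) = 1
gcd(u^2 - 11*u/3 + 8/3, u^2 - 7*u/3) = 1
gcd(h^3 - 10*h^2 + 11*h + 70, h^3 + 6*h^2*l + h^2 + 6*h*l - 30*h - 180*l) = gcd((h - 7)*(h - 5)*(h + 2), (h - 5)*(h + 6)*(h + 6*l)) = h - 5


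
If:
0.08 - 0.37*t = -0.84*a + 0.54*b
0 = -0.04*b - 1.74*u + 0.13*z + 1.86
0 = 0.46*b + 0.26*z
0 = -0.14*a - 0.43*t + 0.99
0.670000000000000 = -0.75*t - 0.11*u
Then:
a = 9.25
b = 15.02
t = -0.71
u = -1.26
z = -26.57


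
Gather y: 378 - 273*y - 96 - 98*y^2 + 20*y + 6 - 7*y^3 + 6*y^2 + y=-7*y^3 - 92*y^2 - 252*y + 288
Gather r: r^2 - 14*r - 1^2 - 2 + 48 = r^2 - 14*r + 45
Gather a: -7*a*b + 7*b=-7*a*b + 7*b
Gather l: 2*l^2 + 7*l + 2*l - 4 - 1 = 2*l^2 + 9*l - 5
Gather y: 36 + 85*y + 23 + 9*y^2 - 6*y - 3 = 9*y^2 + 79*y + 56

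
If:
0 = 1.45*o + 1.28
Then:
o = -0.88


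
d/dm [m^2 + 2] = 2*m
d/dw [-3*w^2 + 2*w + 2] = 2 - 6*w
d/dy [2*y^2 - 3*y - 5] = 4*y - 3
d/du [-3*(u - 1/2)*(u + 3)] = -6*u - 15/2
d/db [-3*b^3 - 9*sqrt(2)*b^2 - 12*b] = -9*b^2 - 18*sqrt(2)*b - 12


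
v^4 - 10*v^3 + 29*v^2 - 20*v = v*(v - 5)*(v - 4)*(v - 1)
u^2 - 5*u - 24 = (u - 8)*(u + 3)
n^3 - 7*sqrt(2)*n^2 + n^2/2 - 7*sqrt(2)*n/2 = n*(n + 1/2)*(n - 7*sqrt(2))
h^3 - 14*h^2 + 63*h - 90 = (h - 6)*(h - 5)*(h - 3)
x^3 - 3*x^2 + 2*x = x*(x - 2)*(x - 1)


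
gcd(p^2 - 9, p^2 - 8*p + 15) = p - 3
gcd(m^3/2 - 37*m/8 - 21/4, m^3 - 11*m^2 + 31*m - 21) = 1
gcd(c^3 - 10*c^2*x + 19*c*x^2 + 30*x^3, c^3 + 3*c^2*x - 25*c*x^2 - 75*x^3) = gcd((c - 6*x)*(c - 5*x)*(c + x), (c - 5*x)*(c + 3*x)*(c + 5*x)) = -c + 5*x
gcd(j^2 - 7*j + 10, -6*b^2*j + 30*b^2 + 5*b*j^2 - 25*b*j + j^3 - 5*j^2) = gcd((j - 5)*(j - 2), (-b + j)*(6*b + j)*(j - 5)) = j - 5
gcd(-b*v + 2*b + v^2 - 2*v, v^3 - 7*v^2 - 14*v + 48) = v - 2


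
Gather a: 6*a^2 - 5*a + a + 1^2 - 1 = 6*a^2 - 4*a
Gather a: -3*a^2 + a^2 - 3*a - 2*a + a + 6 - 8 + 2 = -2*a^2 - 4*a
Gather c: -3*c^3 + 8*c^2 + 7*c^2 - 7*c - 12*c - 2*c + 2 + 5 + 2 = -3*c^3 + 15*c^2 - 21*c + 9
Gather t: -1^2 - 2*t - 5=-2*t - 6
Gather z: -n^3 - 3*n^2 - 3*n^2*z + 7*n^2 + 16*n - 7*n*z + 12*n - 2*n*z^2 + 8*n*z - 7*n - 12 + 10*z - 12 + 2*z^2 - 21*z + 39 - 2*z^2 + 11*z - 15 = -n^3 + 4*n^2 - 2*n*z^2 + 21*n + z*(-3*n^2 + n)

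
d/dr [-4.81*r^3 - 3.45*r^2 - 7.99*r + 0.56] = -14.43*r^2 - 6.9*r - 7.99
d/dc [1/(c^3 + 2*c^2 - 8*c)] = (-3*c^2 - 4*c + 8)/(c^2*(c^2 + 2*c - 8)^2)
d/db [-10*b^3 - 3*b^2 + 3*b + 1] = -30*b^2 - 6*b + 3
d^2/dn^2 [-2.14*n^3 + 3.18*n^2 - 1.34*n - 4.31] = 6.36 - 12.84*n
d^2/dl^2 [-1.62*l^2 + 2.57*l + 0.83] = -3.24000000000000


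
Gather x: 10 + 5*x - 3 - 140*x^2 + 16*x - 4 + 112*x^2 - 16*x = -28*x^2 + 5*x + 3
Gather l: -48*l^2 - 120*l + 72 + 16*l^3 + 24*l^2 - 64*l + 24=16*l^3 - 24*l^2 - 184*l + 96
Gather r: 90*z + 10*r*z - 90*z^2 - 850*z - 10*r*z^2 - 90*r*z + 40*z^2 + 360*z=r*(-10*z^2 - 80*z) - 50*z^2 - 400*z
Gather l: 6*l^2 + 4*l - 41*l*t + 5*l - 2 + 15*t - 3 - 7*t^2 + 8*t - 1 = 6*l^2 + l*(9 - 41*t) - 7*t^2 + 23*t - 6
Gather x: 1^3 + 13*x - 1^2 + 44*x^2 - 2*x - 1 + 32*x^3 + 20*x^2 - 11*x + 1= 32*x^3 + 64*x^2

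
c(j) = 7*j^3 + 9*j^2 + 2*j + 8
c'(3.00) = 245.00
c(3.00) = 284.00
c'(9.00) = 1865.00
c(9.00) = 5858.00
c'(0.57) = 19.08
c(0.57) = 13.36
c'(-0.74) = 0.18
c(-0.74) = 8.61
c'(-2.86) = 122.29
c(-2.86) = -87.86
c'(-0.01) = 1.82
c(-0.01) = 7.98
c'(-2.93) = 129.54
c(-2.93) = -96.67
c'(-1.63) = 28.45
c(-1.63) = -1.66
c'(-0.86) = 2.05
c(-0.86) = 8.48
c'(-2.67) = 103.65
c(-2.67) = -66.42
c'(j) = 21*j^2 + 18*j + 2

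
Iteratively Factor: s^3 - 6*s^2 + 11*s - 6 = (s - 2)*(s^2 - 4*s + 3) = (s - 2)*(s - 1)*(s - 3)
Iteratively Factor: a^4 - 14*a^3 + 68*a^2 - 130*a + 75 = (a - 5)*(a^3 - 9*a^2 + 23*a - 15) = (a - 5)*(a - 1)*(a^2 - 8*a + 15) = (a - 5)^2*(a - 1)*(a - 3)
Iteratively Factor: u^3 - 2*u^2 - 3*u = (u)*(u^2 - 2*u - 3) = u*(u + 1)*(u - 3)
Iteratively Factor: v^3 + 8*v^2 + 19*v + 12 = (v + 1)*(v^2 + 7*v + 12) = (v + 1)*(v + 3)*(v + 4)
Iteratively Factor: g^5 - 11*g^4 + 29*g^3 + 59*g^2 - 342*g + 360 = (g - 5)*(g^4 - 6*g^3 - g^2 + 54*g - 72) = (g - 5)*(g - 3)*(g^3 - 3*g^2 - 10*g + 24) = (g - 5)*(g - 3)*(g + 3)*(g^2 - 6*g + 8) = (g - 5)*(g - 3)*(g - 2)*(g + 3)*(g - 4)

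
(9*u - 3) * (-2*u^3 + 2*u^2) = -18*u^4 + 24*u^3 - 6*u^2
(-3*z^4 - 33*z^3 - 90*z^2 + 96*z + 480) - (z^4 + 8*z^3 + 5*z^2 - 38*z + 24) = -4*z^4 - 41*z^3 - 95*z^2 + 134*z + 456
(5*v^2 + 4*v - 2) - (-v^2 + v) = 6*v^2 + 3*v - 2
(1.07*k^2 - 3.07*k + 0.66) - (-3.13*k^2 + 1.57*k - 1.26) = 4.2*k^2 - 4.64*k + 1.92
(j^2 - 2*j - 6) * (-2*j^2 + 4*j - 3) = -2*j^4 + 8*j^3 + j^2 - 18*j + 18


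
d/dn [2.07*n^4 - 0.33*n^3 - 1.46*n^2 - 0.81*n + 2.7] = 8.28*n^3 - 0.99*n^2 - 2.92*n - 0.81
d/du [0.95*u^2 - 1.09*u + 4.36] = 1.9*u - 1.09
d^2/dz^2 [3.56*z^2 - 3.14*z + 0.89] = 7.12000000000000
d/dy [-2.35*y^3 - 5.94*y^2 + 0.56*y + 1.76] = -7.05*y^2 - 11.88*y + 0.56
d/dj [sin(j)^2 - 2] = sin(2*j)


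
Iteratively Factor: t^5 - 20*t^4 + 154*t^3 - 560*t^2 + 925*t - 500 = (t - 5)*(t^4 - 15*t^3 + 79*t^2 - 165*t + 100) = (t - 5)^2*(t^3 - 10*t^2 + 29*t - 20) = (t - 5)^3*(t^2 - 5*t + 4) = (t - 5)^3*(t - 4)*(t - 1)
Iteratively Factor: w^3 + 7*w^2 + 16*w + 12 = (w + 3)*(w^2 + 4*w + 4) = (w + 2)*(w + 3)*(w + 2)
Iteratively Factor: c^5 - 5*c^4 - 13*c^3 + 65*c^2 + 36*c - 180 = (c + 2)*(c^4 - 7*c^3 + c^2 + 63*c - 90) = (c - 3)*(c + 2)*(c^3 - 4*c^2 - 11*c + 30) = (c - 3)*(c - 2)*(c + 2)*(c^2 - 2*c - 15) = (c - 5)*(c - 3)*(c - 2)*(c + 2)*(c + 3)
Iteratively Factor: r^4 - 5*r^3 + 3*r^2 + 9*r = (r + 1)*(r^3 - 6*r^2 + 9*r) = (r - 3)*(r + 1)*(r^2 - 3*r) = (r - 3)^2*(r + 1)*(r)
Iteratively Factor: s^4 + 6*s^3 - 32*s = (s + 4)*(s^3 + 2*s^2 - 8*s) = (s - 2)*(s + 4)*(s^2 + 4*s) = (s - 2)*(s + 4)^2*(s)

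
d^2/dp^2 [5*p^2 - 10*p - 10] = 10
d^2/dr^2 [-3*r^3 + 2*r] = -18*r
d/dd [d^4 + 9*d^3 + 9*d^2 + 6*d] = 4*d^3 + 27*d^2 + 18*d + 6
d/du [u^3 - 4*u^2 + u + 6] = 3*u^2 - 8*u + 1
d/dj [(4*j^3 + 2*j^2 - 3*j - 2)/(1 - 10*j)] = (-80*j^3 - 8*j^2 + 4*j - 23)/(100*j^2 - 20*j + 1)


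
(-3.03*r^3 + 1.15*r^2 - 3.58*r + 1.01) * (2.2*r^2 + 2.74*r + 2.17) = -6.666*r^5 - 5.7722*r^4 - 11.3001*r^3 - 5.0917*r^2 - 5.0012*r + 2.1917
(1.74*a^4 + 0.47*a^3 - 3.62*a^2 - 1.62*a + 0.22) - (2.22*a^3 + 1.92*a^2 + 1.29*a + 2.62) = 1.74*a^4 - 1.75*a^3 - 5.54*a^2 - 2.91*a - 2.4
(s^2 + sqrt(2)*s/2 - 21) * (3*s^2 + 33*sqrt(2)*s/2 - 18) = 3*s^4 + 18*sqrt(2)*s^3 - 129*s^2/2 - 711*sqrt(2)*s/2 + 378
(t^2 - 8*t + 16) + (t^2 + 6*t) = 2*t^2 - 2*t + 16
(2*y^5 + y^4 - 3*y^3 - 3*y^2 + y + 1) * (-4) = -8*y^5 - 4*y^4 + 12*y^3 + 12*y^2 - 4*y - 4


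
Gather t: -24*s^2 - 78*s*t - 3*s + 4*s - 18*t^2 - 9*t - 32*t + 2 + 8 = -24*s^2 + s - 18*t^2 + t*(-78*s - 41) + 10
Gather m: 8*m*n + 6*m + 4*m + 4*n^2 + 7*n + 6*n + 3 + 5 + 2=m*(8*n + 10) + 4*n^2 + 13*n + 10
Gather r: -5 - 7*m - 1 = -7*m - 6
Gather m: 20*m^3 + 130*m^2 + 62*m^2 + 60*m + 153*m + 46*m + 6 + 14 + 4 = 20*m^3 + 192*m^2 + 259*m + 24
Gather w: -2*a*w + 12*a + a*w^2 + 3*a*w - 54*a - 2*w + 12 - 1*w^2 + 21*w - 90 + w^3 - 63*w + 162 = -42*a + w^3 + w^2*(a - 1) + w*(a - 44) + 84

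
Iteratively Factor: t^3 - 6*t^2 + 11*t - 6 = (t - 2)*(t^2 - 4*t + 3) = (t - 2)*(t - 1)*(t - 3)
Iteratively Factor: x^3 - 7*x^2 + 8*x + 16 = (x + 1)*(x^2 - 8*x + 16) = (x - 4)*(x + 1)*(x - 4)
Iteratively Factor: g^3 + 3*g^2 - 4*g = (g - 1)*(g^2 + 4*g) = (g - 1)*(g + 4)*(g)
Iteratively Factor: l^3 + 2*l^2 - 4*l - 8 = (l + 2)*(l^2 - 4) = (l + 2)^2*(l - 2)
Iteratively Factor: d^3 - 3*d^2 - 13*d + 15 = (d - 1)*(d^2 - 2*d - 15) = (d - 1)*(d + 3)*(d - 5)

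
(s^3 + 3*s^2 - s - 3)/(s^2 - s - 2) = (s^2 + 2*s - 3)/(s - 2)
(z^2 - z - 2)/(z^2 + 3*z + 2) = (z - 2)/(z + 2)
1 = 1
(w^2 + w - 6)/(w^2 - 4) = (w + 3)/(w + 2)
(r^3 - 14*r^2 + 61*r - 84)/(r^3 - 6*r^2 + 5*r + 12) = (r - 7)/(r + 1)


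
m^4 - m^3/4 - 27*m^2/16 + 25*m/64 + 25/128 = (m - 5/4)*(m - 1/2)*(m + 1/4)*(m + 5/4)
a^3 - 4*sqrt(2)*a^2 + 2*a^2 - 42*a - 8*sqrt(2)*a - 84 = (a + 2)*(a - 7*sqrt(2))*(a + 3*sqrt(2))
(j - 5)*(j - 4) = j^2 - 9*j + 20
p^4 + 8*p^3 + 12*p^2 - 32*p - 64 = (p - 2)*(p + 2)*(p + 4)^2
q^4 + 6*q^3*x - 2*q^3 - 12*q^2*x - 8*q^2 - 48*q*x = q*(q - 4)*(q + 2)*(q + 6*x)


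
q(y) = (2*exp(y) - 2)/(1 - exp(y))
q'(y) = 2*exp(y)/(1 - exp(y)) + (2*exp(y) - 2)*exp(y)/(1 - exp(y))^2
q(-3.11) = -2.00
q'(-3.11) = 0.00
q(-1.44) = -2.00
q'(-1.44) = 0.00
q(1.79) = -2.00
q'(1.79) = 0.00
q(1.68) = -2.00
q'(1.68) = 0.00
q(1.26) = -2.00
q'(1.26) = 0.00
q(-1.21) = -2.00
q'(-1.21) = 0.00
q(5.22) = -2.00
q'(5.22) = 0.00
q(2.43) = -2.00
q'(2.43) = 0.00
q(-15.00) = -2.00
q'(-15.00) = 0.00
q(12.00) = -2.00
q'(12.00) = 0.00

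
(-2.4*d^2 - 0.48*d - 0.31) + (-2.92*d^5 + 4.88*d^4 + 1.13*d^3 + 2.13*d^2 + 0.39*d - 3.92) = -2.92*d^5 + 4.88*d^4 + 1.13*d^3 - 0.27*d^2 - 0.09*d - 4.23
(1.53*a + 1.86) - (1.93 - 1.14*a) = 2.67*a - 0.0699999999999998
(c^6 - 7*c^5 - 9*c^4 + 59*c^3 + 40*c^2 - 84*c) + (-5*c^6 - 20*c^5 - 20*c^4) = -4*c^6 - 27*c^5 - 29*c^4 + 59*c^3 + 40*c^2 - 84*c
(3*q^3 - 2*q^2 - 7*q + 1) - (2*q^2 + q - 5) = 3*q^3 - 4*q^2 - 8*q + 6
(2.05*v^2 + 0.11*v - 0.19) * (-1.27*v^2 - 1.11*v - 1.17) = -2.6035*v^4 - 2.4152*v^3 - 2.2793*v^2 + 0.0822000000000001*v + 0.2223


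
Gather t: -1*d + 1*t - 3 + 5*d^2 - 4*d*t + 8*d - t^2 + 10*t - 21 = 5*d^2 + 7*d - t^2 + t*(11 - 4*d) - 24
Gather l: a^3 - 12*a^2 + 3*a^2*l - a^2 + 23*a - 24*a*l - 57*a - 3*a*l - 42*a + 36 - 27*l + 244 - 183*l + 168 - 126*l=a^3 - 13*a^2 - 76*a + l*(3*a^2 - 27*a - 336) + 448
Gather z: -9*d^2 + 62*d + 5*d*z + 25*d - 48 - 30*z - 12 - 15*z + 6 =-9*d^2 + 87*d + z*(5*d - 45) - 54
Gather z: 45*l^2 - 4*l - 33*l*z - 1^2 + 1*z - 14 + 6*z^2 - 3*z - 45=45*l^2 - 4*l + 6*z^2 + z*(-33*l - 2) - 60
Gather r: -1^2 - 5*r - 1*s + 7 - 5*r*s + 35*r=r*(30 - 5*s) - s + 6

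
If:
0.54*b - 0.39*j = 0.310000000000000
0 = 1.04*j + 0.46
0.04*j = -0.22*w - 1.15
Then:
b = 0.25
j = -0.44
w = -5.15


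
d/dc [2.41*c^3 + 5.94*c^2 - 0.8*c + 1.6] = 7.23*c^2 + 11.88*c - 0.8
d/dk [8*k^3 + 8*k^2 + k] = 24*k^2 + 16*k + 1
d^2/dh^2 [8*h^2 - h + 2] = 16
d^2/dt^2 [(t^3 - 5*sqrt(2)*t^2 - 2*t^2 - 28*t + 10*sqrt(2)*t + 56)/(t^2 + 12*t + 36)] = 4*(35*sqrt(2)*t + 52*t - 150*sqrt(2) + 216)/(t^4 + 24*t^3 + 216*t^2 + 864*t + 1296)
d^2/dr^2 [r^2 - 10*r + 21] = 2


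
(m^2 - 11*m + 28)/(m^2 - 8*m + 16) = (m - 7)/(m - 4)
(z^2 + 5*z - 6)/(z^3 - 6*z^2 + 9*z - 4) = (z + 6)/(z^2 - 5*z + 4)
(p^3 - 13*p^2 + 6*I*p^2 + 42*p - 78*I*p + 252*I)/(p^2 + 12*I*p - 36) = (p^2 - 13*p + 42)/(p + 6*I)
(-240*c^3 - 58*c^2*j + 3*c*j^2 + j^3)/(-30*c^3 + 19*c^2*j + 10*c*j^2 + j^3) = (8*c - j)/(c - j)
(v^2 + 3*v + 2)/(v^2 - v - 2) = (v + 2)/(v - 2)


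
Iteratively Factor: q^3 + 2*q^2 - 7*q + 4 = (q + 4)*(q^2 - 2*q + 1) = (q - 1)*(q + 4)*(q - 1)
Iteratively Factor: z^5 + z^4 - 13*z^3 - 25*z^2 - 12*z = (z)*(z^4 + z^3 - 13*z^2 - 25*z - 12) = z*(z - 4)*(z^3 + 5*z^2 + 7*z + 3) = z*(z - 4)*(z + 3)*(z^2 + 2*z + 1) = z*(z - 4)*(z + 1)*(z + 3)*(z + 1)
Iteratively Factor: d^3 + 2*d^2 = (d)*(d^2 + 2*d) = d*(d + 2)*(d)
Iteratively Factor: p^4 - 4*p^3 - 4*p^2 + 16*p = (p - 4)*(p^3 - 4*p) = (p - 4)*(p - 2)*(p^2 + 2*p) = p*(p - 4)*(p - 2)*(p + 2)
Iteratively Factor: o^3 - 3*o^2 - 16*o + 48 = (o + 4)*(o^2 - 7*o + 12) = (o - 3)*(o + 4)*(o - 4)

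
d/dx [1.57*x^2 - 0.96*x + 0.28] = 3.14*x - 0.96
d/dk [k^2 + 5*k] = 2*k + 5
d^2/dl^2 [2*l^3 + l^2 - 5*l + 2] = 12*l + 2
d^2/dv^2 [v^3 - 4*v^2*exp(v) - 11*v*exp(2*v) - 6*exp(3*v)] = -4*v^2*exp(v) - 44*v*exp(2*v) - 16*v*exp(v) + 6*v - 54*exp(3*v) - 44*exp(2*v) - 8*exp(v)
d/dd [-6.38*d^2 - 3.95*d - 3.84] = -12.76*d - 3.95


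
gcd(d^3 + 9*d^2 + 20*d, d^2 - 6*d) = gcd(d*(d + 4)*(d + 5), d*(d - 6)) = d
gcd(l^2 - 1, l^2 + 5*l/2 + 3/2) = l + 1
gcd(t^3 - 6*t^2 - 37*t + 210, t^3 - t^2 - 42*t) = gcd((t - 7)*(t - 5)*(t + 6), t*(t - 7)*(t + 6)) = t^2 - t - 42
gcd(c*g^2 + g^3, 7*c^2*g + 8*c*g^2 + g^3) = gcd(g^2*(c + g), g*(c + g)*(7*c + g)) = c*g + g^2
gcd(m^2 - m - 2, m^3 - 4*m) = m - 2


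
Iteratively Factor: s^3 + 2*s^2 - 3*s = (s)*(s^2 + 2*s - 3) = s*(s + 3)*(s - 1)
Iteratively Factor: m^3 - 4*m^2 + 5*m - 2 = (m - 1)*(m^2 - 3*m + 2) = (m - 2)*(m - 1)*(m - 1)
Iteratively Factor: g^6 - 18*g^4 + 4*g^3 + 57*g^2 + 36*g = (g)*(g^5 - 18*g^3 + 4*g^2 + 57*g + 36) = g*(g + 4)*(g^4 - 4*g^3 - 2*g^2 + 12*g + 9) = g*(g - 3)*(g + 4)*(g^3 - g^2 - 5*g - 3) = g*(g - 3)^2*(g + 4)*(g^2 + 2*g + 1) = g*(g - 3)^2*(g + 1)*(g + 4)*(g + 1)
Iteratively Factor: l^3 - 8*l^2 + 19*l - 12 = (l - 1)*(l^2 - 7*l + 12) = (l - 3)*(l - 1)*(l - 4)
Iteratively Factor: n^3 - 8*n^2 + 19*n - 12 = (n - 4)*(n^2 - 4*n + 3) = (n - 4)*(n - 1)*(n - 3)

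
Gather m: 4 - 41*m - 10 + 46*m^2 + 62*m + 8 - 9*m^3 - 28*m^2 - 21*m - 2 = -9*m^3 + 18*m^2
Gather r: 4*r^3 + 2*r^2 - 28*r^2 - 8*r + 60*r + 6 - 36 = 4*r^3 - 26*r^2 + 52*r - 30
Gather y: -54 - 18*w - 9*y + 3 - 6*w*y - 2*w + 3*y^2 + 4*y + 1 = -20*w + 3*y^2 + y*(-6*w - 5) - 50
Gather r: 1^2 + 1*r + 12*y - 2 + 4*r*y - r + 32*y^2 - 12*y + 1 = 4*r*y + 32*y^2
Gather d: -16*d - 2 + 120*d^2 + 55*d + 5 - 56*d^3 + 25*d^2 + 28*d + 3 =-56*d^3 + 145*d^2 + 67*d + 6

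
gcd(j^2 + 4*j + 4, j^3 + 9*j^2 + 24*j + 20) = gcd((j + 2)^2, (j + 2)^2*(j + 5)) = j^2 + 4*j + 4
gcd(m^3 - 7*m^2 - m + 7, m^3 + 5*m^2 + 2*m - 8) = m - 1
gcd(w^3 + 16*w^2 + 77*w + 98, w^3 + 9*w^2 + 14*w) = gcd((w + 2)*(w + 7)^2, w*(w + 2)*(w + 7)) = w^2 + 9*w + 14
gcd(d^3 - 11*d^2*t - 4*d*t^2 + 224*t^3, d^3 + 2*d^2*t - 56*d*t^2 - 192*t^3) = -d^2 + 4*d*t + 32*t^2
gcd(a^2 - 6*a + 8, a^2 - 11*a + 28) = a - 4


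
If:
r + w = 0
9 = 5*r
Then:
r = 9/5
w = -9/5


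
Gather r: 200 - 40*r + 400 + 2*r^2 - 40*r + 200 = 2*r^2 - 80*r + 800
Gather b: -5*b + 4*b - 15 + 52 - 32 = 5 - b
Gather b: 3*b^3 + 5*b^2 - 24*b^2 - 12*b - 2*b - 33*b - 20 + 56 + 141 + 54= 3*b^3 - 19*b^2 - 47*b + 231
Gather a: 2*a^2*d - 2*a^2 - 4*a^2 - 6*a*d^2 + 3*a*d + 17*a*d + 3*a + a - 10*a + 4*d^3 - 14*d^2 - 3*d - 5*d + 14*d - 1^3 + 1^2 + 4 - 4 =a^2*(2*d - 6) + a*(-6*d^2 + 20*d - 6) + 4*d^3 - 14*d^2 + 6*d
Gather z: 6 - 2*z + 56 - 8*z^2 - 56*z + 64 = -8*z^2 - 58*z + 126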